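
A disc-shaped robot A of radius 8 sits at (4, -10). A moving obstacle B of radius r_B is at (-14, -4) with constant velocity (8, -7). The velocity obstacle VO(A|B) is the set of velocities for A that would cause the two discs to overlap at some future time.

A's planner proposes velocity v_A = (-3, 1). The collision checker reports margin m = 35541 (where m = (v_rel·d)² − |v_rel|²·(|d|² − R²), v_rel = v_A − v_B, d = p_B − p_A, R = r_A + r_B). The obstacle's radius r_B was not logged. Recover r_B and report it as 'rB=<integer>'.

m = 35541
d = (-18, 6);  v_rel = (-11, 8),  |v_rel|² = 185
v_rel×d = (-11)·(6) − (8)·(-18) = 78
since m = R²·185 − 78²:  R² = (6084 + 35541) / 185 = 225
R = √225 = 15  ⇒  r_B = 15 − 8 = 7

rB=7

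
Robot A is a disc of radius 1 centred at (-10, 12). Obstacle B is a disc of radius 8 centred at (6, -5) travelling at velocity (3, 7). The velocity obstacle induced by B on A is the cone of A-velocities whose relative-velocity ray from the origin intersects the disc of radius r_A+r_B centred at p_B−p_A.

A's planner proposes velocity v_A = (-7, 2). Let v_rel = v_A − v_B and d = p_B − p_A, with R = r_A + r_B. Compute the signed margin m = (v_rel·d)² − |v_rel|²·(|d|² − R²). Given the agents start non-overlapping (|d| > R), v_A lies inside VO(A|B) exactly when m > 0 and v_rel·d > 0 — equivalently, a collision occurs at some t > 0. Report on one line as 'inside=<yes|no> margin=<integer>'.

d = (16, -17),  |d|² = 545;  R = 1+8 = 9,  c = 545−9² = 464
v_rel = (-10, -5),  |v_rel|² = 125;  v_rel·d = (-10)·(16) + (-5)·(-17) = -75
125·t² + 150·t + 464 = 0  ⇒  m = (-75)² − 125·464 = -52375
m = -52375 < 0,  v_rel·d = -75 < 0  ⇒  outside

inside=no margin=-52375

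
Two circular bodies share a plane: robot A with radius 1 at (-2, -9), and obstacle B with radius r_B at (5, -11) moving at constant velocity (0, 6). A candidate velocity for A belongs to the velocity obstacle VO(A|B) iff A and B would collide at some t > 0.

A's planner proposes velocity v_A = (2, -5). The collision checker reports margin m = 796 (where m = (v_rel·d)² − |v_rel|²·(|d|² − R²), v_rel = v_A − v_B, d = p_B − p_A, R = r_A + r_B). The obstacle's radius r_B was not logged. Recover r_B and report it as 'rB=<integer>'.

m = 796
d = (7, -2);  v_rel = (2, -11),  |v_rel|² = 125
v_rel×d = (2)·(-2) − (-11)·(7) = 73
since m = R²·125 − 73²:  R² = (5329 + 796) / 125 = 49
R = √49 = 7  ⇒  r_B = 7 − 1 = 6

rB=6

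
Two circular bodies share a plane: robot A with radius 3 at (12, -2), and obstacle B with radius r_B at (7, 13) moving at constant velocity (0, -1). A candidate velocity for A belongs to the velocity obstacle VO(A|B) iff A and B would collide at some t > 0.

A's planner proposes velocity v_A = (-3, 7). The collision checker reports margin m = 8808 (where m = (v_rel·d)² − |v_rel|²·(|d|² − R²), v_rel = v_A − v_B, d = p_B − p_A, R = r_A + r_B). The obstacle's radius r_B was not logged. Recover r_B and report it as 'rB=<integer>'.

m = 8808
d = (-5, 15);  v_rel = (-3, 8),  |v_rel|² = 73
v_rel×d = (-3)·(15) − (8)·(-5) = -5
since m = R²·73 − (-5)²:  R² = (25 + 8808) / 73 = 121
R = √121 = 11  ⇒  r_B = 11 − 3 = 8

rB=8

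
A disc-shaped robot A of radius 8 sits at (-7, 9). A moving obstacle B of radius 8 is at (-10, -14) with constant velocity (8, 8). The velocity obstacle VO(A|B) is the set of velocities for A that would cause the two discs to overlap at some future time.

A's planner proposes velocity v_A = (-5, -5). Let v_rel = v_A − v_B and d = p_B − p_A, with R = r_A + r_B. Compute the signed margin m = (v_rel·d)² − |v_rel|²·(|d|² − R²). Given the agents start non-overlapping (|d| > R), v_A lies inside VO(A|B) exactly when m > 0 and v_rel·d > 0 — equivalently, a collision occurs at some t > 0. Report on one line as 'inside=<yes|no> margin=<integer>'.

d = (-3, -23),  |d|² = 538;  R = 8+8 = 16,  c = 538−16² = 282
v_rel = (-13, -13),  |v_rel|² = 338;  v_rel·d = (-13)·(-3) + (-13)·(-23) = 338
338·t² − 676·t + 282 = 0  ⇒  m = 338² − 338·282 = 18928
m = 18928 > 0,  v_rel·d = 338 > 0  ⇒  inside

inside=yes margin=18928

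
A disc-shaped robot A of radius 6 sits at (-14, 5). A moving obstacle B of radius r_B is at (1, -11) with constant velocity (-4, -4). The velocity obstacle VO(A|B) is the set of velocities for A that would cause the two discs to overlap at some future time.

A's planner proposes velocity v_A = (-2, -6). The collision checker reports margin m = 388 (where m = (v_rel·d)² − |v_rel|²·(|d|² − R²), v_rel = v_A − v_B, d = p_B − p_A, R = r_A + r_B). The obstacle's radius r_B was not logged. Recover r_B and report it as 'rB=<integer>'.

m = 388
d = (15, -16);  v_rel = (2, -2),  |v_rel|² = 8
v_rel×d = (2)·(-16) − (-2)·(15) = -2
since m = R²·8 − (-2)²:  R² = (4 + 388) / 8 = 49
R = √49 = 7  ⇒  r_B = 7 − 6 = 1

rB=1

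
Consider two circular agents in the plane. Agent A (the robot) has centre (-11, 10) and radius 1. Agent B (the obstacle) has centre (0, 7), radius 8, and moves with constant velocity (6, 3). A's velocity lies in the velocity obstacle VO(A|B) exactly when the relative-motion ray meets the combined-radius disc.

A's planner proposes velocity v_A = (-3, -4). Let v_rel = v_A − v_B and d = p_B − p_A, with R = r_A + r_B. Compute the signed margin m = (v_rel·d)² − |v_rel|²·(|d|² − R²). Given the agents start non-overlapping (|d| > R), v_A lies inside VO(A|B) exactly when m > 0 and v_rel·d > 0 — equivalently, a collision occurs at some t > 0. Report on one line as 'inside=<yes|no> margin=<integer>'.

d = (11, -3),  |d|² = 130;  R = 1+8 = 9,  c = 130−9² = 49
v_rel = (-9, -7),  |v_rel|² = 130;  v_rel·d = (-9)·(11) + (-7)·(-3) = -78
130·t² + 156·t + 49 = 0  ⇒  m = (-78)² − 130·49 = -286
m = -286 < 0,  v_rel·d = -78 < 0  ⇒  outside

inside=no margin=-286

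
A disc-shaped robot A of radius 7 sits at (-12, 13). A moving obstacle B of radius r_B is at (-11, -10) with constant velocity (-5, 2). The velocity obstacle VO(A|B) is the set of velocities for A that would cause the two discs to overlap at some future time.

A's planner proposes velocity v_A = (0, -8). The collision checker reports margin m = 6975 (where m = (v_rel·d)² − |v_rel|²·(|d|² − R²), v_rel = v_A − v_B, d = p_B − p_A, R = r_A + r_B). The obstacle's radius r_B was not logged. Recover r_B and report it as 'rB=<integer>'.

m = 6975
d = (1, -23);  v_rel = (5, -10),  |v_rel|² = 125
v_rel×d = (5)·(-23) − (-10)·(1) = -105
since m = R²·125 − (-105)²:  R² = (11025 + 6975) / 125 = 144
R = √144 = 12  ⇒  r_B = 12 − 7 = 5

rB=5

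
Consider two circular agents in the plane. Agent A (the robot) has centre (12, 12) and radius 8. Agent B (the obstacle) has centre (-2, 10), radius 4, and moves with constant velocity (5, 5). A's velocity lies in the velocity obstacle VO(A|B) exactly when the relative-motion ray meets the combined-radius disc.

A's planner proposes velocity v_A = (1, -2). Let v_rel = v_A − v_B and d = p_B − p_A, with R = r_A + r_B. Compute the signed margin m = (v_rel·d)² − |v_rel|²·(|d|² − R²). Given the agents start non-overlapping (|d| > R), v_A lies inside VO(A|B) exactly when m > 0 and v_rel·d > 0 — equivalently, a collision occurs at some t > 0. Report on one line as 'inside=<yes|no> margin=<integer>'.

d = (-14, -2),  |d|² = 200;  R = 8+4 = 12,  c = 200−12² = 56
v_rel = (-4, -7),  |v_rel|² = 65;  v_rel·d = (-4)·(-14) + (-7)·(-2) = 70
65·t² − 140·t + 56 = 0  ⇒  m = 70² − 65·56 = 1260
m = 1260 > 0,  v_rel·d = 70 > 0  ⇒  inside

inside=yes margin=1260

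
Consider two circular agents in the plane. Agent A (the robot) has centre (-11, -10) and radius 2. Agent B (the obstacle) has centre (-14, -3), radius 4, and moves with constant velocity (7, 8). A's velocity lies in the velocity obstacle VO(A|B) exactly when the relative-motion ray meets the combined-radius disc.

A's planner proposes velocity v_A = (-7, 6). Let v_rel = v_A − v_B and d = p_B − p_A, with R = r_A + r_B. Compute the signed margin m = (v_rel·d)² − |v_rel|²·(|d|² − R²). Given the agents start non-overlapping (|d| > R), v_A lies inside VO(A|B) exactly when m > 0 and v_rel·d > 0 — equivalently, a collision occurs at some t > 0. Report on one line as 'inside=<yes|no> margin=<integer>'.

d = (-3, 7),  |d|² = 58;  R = 2+4 = 6,  c = 58−6² = 22
v_rel = (-14, -2),  |v_rel|² = 200;  v_rel·d = (-14)·(-3) + (-2)·(7) = 28
200·t² − 56·t + 22 = 0  ⇒  m = 28² − 200·22 = -3616
m = -3616 < 0,  v_rel·d = 28 > 0  ⇒  outside

inside=no margin=-3616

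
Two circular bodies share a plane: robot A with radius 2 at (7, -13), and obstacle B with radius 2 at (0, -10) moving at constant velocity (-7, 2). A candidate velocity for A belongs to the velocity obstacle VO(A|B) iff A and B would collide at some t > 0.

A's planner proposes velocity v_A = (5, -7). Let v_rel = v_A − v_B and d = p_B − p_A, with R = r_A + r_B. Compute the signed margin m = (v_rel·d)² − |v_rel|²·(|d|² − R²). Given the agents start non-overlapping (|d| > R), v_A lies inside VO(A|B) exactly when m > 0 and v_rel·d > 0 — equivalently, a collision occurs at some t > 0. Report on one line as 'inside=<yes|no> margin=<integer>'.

d = (-7, 3),  |d|² = 58;  R = 2+2 = 4,  c = 58−4² = 42
v_rel = (12, -9),  |v_rel|² = 225;  v_rel·d = (12)·(-7) + (-9)·(3) = -111
225·t² + 222·t + 42 = 0  ⇒  m = (-111)² − 225·42 = 2871
m = 2871 > 0,  v_rel·d = -111 < 0  ⇒  outside

inside=no margin=2871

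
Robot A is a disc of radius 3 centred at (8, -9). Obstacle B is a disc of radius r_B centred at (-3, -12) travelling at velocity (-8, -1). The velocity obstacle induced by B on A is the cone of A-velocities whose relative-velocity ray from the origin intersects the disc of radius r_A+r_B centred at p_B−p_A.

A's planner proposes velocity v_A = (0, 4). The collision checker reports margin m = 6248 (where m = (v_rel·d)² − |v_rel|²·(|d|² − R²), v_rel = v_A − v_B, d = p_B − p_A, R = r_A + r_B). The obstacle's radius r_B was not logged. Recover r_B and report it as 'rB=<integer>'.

m = 6248
d = (-11, -3);  v_rel = (8, 5),  |v_rel|² = 89
v_rel×d = (8)·(-3) − (5)·(-11) = 31
since m = R²·89 − 31²:  R² = (961 + 6248) / 89 = 81
R = √81 = 9  ⇒  r_B = 9 − 3 = 6

rB=6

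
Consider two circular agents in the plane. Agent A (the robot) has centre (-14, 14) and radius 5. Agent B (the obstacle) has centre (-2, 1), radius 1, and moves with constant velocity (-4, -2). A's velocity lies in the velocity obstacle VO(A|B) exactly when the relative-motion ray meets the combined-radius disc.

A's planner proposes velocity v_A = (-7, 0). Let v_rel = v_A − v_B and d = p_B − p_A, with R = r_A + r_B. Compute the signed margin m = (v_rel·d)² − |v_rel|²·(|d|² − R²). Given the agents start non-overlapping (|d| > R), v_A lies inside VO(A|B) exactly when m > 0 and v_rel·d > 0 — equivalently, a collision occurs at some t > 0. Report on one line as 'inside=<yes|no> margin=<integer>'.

d = (12, -13),  |d|² = 313;  R = 5+1 = 6,  c = 313−6² = 277
v_rel = (-3, 2),  |v_rel|² = 13;  v_rel·d = (-3)·(12) + (2)·(-13) = -62
13·t² + 124·t + 277 = 0  ⇒  m = (-62)² − 13·277 = 243
m = 243 > 0,  v_rel·d = -62 < 0  ⇒  outside

inside=no margin=243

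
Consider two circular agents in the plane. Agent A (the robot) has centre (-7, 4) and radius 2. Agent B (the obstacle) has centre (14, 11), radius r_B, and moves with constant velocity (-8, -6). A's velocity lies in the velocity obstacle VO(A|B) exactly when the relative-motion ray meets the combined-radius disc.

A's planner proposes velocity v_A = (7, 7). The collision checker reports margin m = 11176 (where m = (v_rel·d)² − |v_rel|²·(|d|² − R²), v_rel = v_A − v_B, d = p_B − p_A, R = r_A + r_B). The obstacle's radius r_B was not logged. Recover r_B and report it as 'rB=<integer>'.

m = 11176
d = (21, 7);  v_rel = (15, 13),  |v_rel|² = 394
v_rel×d = (15)·(7) − (13)·(21) = -168
since m = R²·394 − (-168)²:  R² = (28224 + 11176) / 394 = 100
R = √100 = 10  ⇒  r_B = 10 − 2 = 8

rB=8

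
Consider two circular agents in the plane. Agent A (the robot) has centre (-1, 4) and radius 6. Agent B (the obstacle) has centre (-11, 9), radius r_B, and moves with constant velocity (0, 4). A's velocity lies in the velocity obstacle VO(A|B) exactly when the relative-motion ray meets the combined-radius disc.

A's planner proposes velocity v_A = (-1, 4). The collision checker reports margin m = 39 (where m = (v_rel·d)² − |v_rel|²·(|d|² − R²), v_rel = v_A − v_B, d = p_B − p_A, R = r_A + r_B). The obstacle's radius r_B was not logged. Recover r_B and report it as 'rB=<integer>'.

m = 39
d = (-10, 5);  v_rel = (-1, 0),  |v_rel|² = 1
v_rel×d = (-1)·(5) − (0)·(-10) = -5
since m = R²·1 − (-5)²:  R² = (25 + 39) / 1 = 64
R = √64 = 8  ⇒  r_B = 8 − 6 = 2

rB=2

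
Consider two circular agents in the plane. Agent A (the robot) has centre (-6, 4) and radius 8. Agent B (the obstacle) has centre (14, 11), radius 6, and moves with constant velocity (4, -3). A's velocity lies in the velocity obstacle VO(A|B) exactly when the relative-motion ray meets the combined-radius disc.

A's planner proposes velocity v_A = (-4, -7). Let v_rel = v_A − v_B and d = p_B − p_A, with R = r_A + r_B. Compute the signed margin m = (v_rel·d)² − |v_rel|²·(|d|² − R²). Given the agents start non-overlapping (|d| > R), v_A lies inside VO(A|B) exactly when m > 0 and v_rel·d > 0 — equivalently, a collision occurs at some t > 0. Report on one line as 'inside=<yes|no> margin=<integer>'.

d = (20, 7),  |d|² = 449;  R = 8+6 = 14,  c = 449−14² = 253
v_rel = (-8, -4),  |v_rel|² = 80;  v_rel·d = (-8)·(20) + (-4)·(7) = -188
80·t² + 376·t + 253 = 0  ⇒  m = (-188)² − 80·253 = 15104
m = 15104 > 0,  v_rel·d = -188 < 0  ⇒  outside

inside=no margin=15104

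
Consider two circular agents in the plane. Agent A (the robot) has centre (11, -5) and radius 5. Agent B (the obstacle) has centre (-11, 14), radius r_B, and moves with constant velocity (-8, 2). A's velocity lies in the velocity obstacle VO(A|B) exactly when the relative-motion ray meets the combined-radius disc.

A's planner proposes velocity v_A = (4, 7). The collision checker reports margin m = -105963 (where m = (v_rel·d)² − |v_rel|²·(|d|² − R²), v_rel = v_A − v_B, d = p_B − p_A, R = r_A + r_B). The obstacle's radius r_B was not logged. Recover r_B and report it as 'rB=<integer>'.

m = -105963
d = (-22, 19);  v_rel = (12, 5),  |v_rel|² = 169
v_rel×d = (12)·(19) − (5)·(-22) = 338
since m = R²·169 − 338²:  R² = (114244 + -105963) / 169 = 49
R = √49 = 7  ⇒  r_B = 7 − 5 = 2

rB=2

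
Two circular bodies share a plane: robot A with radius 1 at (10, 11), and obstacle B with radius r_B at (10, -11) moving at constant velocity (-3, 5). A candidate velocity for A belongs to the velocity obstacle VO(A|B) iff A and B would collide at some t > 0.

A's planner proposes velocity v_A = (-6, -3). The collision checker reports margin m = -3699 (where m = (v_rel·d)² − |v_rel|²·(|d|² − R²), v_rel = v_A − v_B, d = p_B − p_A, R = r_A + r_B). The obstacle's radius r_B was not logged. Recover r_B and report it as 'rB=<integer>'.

m = -3699
d = (0, -22);  v_rel = (-3, -8),  |v_rel|² = 73
v_rel×d = (-3)·(-22) − (-8)·(0) = 66
since m = R²·73 − 66²:  R² = (4356 + -3699) / 73 = 9
R = √9 = 3  ⇒  r_B = 3 − 1 = 2

rB=2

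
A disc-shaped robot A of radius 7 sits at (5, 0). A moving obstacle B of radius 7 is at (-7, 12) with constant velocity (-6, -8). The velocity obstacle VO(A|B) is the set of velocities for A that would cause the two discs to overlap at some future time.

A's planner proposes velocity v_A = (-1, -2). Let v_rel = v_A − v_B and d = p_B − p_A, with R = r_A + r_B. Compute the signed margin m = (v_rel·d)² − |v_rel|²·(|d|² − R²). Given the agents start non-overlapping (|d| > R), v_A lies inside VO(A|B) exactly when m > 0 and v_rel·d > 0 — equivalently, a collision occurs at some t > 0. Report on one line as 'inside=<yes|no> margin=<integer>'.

d = (-12, 12),  |d|² = 288;  R = 7+7 = 14,  c = 288−14² = 92
v_rel = (5, 6),  |v_rel|² = 61;  v_rel·d = (5)·(-12) + (6)·(12) = 12
61·t² − 24·t + 92 = 0  ⇒  m = 12² − 61·92 = -5468
m = -5468 < 0,  v_rel·d = 12 > 0  ⇒  outside

inside=no margin=-5468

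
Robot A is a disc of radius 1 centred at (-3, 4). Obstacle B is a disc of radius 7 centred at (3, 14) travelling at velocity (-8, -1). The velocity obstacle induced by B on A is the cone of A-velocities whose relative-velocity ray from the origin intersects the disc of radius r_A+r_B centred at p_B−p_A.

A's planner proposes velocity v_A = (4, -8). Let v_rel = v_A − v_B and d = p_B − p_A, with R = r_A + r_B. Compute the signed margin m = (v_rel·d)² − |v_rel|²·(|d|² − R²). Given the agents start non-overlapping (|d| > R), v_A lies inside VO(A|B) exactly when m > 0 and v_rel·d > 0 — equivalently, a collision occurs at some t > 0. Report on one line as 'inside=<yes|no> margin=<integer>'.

d = (6, 10),  |d|² = 136;  R = 1+7 = 8,  c = 136−8² = 72
v_rel = (12, -7),  |v_rel|² = 193;  v_rel·d = (12)·(6) + (-7)·(10) = 2
193·t² − 4·t + 72 = 0  ⇒  m = 2² − 193·72 = -13892
m = -13892 < 0,  v_rel·d = 2 > 0  ⇒  outside

inside=no margin=-13892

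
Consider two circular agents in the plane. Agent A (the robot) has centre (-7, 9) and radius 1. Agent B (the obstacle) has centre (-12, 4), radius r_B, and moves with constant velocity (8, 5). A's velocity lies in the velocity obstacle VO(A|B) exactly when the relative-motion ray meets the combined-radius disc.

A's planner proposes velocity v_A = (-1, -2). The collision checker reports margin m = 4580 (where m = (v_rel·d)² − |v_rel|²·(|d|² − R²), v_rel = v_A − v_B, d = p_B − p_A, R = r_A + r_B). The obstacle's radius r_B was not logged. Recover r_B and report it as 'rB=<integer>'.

m = 4580
d = (-5, -5);  v_rel = (-9, -7),  |v_rel|² = 130
v_rel×d = (-9)·(-5) − (-7)·(-5) = 10
since m = R²·130 − 10²:  R² = (100 + 4580) / 130 = 36
R = √36 = 6  ⇒  r_B = 6 − 1 = 5

rB=5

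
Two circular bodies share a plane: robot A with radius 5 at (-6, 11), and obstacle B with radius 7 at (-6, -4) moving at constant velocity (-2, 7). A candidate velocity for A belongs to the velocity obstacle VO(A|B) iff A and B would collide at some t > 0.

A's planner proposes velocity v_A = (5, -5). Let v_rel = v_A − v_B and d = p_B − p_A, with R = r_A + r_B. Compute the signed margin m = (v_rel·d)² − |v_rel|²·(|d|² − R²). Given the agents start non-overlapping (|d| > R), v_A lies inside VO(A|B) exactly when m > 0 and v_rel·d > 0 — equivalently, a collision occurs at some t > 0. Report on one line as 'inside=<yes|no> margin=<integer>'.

d = (0, -15),  |d|² = 225;  R = 5+7 = 12,  c = 225−12² = 81
v_rel = (7, -12),  |v_rel|² = 193;  v_rel·d = (7)·(0) + (-12)·(-15) = 180
193·t² − 360·t + 81 = 0  ⇒  m = 180² − 193·81 = 16767
m = 16767 > 0,  v_rel·d = 180 > 0  ⇒  inside

inside=yes margin=16767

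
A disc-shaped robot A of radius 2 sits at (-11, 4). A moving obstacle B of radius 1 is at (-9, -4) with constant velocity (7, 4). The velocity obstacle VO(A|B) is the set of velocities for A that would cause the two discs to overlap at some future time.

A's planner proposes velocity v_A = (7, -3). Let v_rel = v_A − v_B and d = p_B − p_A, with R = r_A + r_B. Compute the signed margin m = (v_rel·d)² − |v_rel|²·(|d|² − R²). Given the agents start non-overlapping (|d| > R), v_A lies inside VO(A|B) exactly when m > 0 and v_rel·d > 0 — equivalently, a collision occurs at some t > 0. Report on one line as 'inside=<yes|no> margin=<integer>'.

d = (2, -8),  |d|² = 68;  R = 2+1 = 3,  c = 68−3² = 59
v_rel = (0, -7),  |v_rel|² = 49;  v_rel·d = (0)·(2) + (-7)·(-8) = 56
49·t² − 112·t + 59 = 0  ⇒  m = 56² − 49·59 = 245
m = 245 > 0,  v_rel·d = 56 > 0  ⇒  inside

inside=yes margin=245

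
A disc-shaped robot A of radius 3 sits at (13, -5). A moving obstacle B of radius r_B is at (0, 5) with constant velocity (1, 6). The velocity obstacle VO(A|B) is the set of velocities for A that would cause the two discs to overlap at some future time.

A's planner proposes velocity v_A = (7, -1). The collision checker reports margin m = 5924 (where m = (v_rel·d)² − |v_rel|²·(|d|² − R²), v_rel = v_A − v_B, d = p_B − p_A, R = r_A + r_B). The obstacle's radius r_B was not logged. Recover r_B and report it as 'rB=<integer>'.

m = 5924
d = (-13, 10);  v_rel = (6, -7),  |v_rel|² = 85
v_rel×d = (6)·(10) − (-7)·(-13) = -31
since m = R²·85 − (-31)²:  R² = (961 + 5924) / 85 = 81
R = √81 = 9  ⇒  r_B = 9 − 3 = 6

rB=6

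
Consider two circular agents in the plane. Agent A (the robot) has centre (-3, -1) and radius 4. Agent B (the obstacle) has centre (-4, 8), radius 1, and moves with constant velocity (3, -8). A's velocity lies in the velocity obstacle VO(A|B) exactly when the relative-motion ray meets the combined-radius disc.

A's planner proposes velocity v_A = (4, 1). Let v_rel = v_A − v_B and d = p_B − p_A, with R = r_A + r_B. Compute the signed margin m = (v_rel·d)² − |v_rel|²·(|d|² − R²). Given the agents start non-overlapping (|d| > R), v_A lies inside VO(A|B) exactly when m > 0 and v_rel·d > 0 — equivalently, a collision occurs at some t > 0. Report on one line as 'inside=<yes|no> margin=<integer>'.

d = (-1, 9),  |d|² = 82;  R = 4+1 = 5,  c = 82−5² = 57
v_rel = (1, 9),  |v_rel|² = 82;  v_rel·d = (1)·(-1) + (9)·(9) = 80
82·t² − 160·t + 57 = 0  ⇒  m = 80² − 82·57 = 1726
m = 1726 > 0,  v_rel·d = 80 > 0  ⇒  inside

inside=yes margin=1726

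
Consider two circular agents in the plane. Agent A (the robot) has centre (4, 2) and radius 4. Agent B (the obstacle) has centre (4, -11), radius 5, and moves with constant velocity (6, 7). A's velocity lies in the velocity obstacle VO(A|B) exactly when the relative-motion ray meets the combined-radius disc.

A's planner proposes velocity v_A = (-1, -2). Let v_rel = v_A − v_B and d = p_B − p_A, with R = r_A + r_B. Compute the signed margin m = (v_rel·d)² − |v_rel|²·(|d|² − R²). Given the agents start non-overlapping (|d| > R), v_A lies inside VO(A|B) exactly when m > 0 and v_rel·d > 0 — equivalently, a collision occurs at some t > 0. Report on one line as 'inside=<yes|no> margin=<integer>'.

d = (0, -13),  |d|² = 169;  R = 4+5 = 9,  c = 169−9² = 88
v_rel = (-7, -9),  |v_rel|² = 130;  v_rel·d = (-7)·(0) + (-9)·(-13) = 117
130·t² − 234·t + 88 = 0  ⇒  m = 117² − 130·88 = 2249
m = 2249 > 0,  v_rel·d = 117 > 0  ⇒  inside

inside=yes margin=2249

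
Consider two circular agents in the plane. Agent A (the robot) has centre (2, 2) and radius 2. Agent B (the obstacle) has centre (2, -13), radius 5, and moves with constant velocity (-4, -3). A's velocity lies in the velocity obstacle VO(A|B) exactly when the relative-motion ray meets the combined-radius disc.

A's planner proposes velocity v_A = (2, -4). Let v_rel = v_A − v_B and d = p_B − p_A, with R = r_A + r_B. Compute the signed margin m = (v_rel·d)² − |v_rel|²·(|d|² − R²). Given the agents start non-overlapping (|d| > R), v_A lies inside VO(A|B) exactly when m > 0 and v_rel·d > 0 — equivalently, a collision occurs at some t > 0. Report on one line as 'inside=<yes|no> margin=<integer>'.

d = (0, -15),  |d|² = 225;  R = 2+5 = 7,  c = 225−7² = 176
v_rel = (6, -1),  |v_rel|² = 37;  v_rel·d = (6)·(0) + (-1)·(-15) = 15
37·t² − 30·t + 176 = 0  ⇒  m = 15² − 37·176 = -6287
m = -6287 < 0,  v_rel·d = 15 > 0  ⇒  outside

inside=no margin=-6287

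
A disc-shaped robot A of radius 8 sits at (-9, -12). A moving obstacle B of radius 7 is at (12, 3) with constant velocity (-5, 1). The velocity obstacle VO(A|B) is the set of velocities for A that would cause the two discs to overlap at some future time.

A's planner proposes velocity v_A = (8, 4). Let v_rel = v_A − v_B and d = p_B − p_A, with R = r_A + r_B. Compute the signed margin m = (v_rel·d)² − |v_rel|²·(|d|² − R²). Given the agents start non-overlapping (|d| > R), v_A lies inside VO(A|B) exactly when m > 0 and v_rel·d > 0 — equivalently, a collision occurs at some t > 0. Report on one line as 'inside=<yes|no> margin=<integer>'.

d = (21, 15),  |d|² = 666;  R = 8+7 = 15,  c = 666−15² = 441
v_rel = (13, 3),  |v_rel|² = 178;  v_rel·d = (13)·(21) + (3)·(15) = 318
178·t² − 636·t + 441 = 0  ⇒  m = 318² − 178·441 = 22626
m = 22626 > 0,  v_rel·d = 318 > 0  ⇒  inside

inside=yes margin=22626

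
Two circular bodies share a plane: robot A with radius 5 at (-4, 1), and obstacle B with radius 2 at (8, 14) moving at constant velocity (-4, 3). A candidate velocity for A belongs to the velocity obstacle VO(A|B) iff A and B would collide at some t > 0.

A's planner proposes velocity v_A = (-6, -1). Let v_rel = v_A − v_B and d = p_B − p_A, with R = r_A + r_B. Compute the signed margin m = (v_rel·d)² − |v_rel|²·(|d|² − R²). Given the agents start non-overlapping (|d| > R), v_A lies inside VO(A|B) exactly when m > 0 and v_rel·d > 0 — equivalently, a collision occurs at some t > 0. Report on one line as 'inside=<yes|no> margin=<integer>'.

d = (12, 13),  |d|² = 313;  R = 5+2 = 7,  c = 313−7² = 264
v_rel = (-2, -4),  |v_rel|² = 20;  v_rel·d = (-2)·(12) + (-4)·(13) = -76
20·t² + 152·t + 264 = 0  ⇒  m = (-76)² − 20·264 = 496
m = 496 > 0,  v_rel·d = -76 < 0  ⇒  outside

inside=no margin=496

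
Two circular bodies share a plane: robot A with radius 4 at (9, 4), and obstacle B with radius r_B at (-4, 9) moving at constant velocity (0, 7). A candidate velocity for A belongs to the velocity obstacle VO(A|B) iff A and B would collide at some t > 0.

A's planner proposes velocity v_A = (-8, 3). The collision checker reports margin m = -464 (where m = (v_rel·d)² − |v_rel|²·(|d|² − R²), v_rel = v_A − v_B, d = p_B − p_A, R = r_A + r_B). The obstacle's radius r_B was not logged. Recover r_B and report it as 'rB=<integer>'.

m = -464
d = (-13, 5);  v_rel = (-8, -4),  |v_rel|² = 80
v_rel×d = (-8)·(5) − (-4)·(-13) = -92
since m = R²·80 − (-92)²:  R² = (8464 + -464) / 80 = 100
R = √100 = 10  ⇒  r_B = 10 − 4 = 6

rB=6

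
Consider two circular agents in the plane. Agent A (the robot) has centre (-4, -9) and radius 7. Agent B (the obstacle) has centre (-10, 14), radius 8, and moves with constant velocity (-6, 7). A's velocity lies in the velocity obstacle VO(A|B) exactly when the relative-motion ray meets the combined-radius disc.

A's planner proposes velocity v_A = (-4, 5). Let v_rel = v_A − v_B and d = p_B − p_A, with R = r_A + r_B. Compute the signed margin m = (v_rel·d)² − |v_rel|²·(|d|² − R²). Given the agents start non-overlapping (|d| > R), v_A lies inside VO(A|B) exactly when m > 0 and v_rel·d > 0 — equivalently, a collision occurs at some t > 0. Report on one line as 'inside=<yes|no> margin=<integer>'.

d = (-6, 23),  |d|² = 565;  R = 7+8 = 15,  c = 565−15² = 340
v_rel = (2, -2),  |v_rel|² = 8;  v_rel·d = (2)·(-6) + (-2)·(23) = -58
8·t² + 116·t + 340 = 0  ⇒  m = (-58)² − 8·340 = 644
m = 644 > 0,  v_rel·d = -58 < 0  ⇒  outside

inside=no margin=644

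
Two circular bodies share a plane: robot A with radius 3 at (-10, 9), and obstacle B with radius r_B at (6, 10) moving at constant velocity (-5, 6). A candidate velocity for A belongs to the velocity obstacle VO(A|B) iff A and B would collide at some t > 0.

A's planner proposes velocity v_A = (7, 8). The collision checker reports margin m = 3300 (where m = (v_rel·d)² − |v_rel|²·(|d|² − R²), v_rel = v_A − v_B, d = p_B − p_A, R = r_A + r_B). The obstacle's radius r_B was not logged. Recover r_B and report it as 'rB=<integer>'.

m = 3300
d = (16, 1);  v_rel = (12, 2),  |v_rel|² = 148
v_rel×d = (12)·(1) − (2)·(16) = -20
since m = R²·148 − (-20)²:  R² = (400 + 3300) / 148 = 25
R = √25 = 5  ⇒  r_B = 5 − 3 = 2

rB=2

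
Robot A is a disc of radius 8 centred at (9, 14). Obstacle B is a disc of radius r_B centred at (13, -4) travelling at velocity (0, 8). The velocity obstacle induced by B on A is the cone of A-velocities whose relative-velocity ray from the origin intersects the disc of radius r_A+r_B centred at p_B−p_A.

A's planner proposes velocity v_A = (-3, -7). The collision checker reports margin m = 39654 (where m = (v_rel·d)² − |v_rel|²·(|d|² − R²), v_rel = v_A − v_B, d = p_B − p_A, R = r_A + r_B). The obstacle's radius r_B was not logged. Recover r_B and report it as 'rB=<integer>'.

m = 39654
d = (4, -18);  v_rel = (-3, -15),  |v_rel|² = 234
v_rel×d = (-3)·(-18) − (-15)·(4) = 114
since m = R²·234 − 114²:  R² = (12996 + 39654) / 234 = 225
R = √225 = 15  ⇒  r_B = 15 − 8 = 7

rB=7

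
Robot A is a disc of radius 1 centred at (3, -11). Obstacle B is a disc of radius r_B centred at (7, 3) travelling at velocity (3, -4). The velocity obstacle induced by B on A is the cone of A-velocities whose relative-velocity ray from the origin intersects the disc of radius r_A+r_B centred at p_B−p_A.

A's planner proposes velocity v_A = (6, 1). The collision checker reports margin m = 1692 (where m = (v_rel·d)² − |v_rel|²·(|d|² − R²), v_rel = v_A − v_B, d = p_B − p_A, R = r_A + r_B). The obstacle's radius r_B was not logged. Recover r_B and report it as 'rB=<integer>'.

m = 1692
d = (4, 14);  v_rel = (3, 5),  |v_rel|² = 34
v_rel×d = (3)·(14) − (5)·(4) = 22
since m = R²·34 − 22²:  R² = (484 + 1692) / 34 = 64
R = √64 = 8  ⇒  r_B = 8 − 1 = 7

rB=7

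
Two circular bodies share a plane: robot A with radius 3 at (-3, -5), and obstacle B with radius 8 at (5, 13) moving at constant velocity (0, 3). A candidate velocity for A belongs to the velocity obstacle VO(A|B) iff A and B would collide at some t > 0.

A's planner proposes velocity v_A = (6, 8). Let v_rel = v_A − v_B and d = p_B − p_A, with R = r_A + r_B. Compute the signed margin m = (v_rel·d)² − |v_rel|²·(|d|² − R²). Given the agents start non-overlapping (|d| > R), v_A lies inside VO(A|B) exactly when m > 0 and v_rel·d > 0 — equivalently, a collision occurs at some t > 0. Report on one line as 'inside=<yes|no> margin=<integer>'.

d = (8, 18),  |d|² = 388;  R = 3+8 = 11,  c = 388−11² = 267
v_rel = (6, 5),  |v_rel|² = 61;  v_rel·d = (6)·(8) + (5)·(18) = 138
61·t² − 276·t + 267 = 0  ⇒  m = 138² − 61·267 = 2757
m = 2757 > 0,  v_rel·d = 138 > 0  ⇒  inside

inside=yes margin=2757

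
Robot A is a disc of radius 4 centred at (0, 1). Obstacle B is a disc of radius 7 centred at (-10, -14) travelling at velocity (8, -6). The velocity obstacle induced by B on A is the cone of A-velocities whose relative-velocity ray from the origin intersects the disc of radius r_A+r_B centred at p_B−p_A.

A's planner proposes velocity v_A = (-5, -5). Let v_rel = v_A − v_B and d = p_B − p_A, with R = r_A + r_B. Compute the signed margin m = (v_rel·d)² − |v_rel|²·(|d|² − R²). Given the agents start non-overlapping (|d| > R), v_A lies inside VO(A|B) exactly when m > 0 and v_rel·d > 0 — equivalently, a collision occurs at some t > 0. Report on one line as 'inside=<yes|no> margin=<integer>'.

d = (-10, -15),  |d|² = 325;  R = 4+7 = 11,  c = 325−11² = 204
v_rel = (-13, 1),  |v_rel|² = 170;  v_rel·d = (-13)·(-10) + (1)·(-15) = 115
170·t² − 230·t + 204 = 0  ⇒  m = 115² − 170·204 = -21455
m = -21455 < 0,  v_rel·d = 115 > 0  ⇒  outside

inside=no margin=-21455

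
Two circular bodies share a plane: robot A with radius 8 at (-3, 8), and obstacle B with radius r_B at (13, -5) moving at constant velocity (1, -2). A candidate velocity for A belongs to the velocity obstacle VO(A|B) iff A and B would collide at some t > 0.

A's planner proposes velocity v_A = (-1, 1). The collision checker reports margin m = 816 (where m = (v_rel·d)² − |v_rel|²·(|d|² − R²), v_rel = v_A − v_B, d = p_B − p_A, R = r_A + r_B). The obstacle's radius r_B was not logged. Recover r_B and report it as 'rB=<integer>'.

m = 816
d = (16, -13);  v_rel = (-2, 3),  |v_rel|² = 13
v_rel×d = (-2)·(-13) − (3)·(16) = -22
since m = R²·13 − (-22)²:  R² = (484 + 816) / 13 = 100
R = √100 = 10  ⇒  r_B = 10 − 8 = 2

rB=2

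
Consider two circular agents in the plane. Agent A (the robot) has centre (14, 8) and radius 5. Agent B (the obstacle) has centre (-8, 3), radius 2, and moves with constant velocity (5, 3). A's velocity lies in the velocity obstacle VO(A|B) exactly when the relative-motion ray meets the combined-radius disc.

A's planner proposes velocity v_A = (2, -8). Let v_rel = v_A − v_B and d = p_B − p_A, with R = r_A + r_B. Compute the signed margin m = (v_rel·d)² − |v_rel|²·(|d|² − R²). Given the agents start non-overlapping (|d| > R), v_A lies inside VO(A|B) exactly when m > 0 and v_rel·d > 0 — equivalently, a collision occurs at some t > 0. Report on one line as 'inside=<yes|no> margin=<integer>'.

d = (-22, -5),  |d|² = 509;  R = 5+2 = 7,  c = 509−7² = 460
v_rel = (-3, -11),  |v_rel|² = 130;  v_rel·d = (-3)·(-22) + (-11)·(-5) = 121
130·t² − 242·t + 460 = 0  ⇒  m = 121² − 130·460 = -45159
m = -45159 < 0,  v_rel·d = 121 > 0  ⇒  outside

inside=no margin=-45159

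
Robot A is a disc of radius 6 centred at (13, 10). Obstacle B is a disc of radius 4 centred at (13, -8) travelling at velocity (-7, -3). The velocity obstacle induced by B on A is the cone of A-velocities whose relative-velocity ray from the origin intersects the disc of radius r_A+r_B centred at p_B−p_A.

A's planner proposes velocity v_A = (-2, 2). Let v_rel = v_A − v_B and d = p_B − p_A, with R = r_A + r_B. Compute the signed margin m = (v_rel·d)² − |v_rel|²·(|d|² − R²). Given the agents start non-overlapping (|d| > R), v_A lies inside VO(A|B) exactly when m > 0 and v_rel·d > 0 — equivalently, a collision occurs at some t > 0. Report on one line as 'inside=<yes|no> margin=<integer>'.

d = (0, -18),  |d|² = 324;  R = 6+4 = 10,  c = 324−10² = 224
v_rel = (5, 5),  |v_rel|² = 50;  v_rel·d = (5)·(0) + (5)·(-18) = -90
50·t² + 180·t + 224 = 0  ⇒  m = (-90)² − 50·224 = -3100
m = -3100 < 0,  v_rel·d = -90 < 0  ⇒  outside

inside=no margin=-3100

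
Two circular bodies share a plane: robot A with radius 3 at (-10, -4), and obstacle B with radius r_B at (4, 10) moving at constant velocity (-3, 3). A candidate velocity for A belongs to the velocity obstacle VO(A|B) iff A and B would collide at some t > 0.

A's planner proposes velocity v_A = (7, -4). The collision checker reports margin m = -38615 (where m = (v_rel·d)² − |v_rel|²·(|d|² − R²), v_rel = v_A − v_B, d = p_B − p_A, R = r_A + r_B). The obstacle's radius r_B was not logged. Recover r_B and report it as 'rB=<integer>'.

m = -38615
d = (14, 14);  v_rel = (10, -7),  |v_rel|² = 149
v_rel×d = (10)·(14) − (-7)·(14) = 238
since m = R²·149 − 238²:  R² = (56644 + -38615) / 149 = 121
R = √121 = 11  ⇒  r_B = 11 − 3 = 8

rB=8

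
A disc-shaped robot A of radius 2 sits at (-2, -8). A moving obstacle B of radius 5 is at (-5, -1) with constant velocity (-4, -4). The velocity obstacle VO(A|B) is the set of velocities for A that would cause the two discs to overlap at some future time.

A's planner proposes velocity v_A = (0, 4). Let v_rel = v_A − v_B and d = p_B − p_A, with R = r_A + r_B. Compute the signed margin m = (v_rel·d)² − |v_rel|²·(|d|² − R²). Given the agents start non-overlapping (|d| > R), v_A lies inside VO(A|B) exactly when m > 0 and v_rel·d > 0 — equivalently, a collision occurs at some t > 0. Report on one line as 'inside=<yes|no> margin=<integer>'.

d = (-3, 7),  |d|² = 58;  R = 2+5 = 7,  c = 58−7² = 9
v_rel = (4, 8),  |v_rel|² = 80;  v_rel·d = (4)·(-3) + (8)·(7) = 44
80·t² − 88·t + 9 = 0  ⇒  m = 44² − 80·9 = 1216
m = 1216 > 0,  v_rel·d = 44 > 0  ⇒  inside

inside=yes margin=1216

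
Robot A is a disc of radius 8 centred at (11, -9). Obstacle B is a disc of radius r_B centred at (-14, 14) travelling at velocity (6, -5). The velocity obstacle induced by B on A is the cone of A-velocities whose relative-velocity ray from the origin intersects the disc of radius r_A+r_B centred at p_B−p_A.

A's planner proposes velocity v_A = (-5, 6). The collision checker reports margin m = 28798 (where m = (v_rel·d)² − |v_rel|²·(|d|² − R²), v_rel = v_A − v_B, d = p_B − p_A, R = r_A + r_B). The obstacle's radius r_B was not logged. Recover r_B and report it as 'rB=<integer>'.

m = 28798
d = (-25, 23);  v_rel = (-11, 11),  |v_rel|² = 242
v_rel×d = (-11)·(23) − (11)·(-25) = 22
since m = R²·242 − 22²:  R² = (484 + 28798) / 242 = 121
R = √121 = 11  ⇒  r_B = 11 − 8 = 3

rB=3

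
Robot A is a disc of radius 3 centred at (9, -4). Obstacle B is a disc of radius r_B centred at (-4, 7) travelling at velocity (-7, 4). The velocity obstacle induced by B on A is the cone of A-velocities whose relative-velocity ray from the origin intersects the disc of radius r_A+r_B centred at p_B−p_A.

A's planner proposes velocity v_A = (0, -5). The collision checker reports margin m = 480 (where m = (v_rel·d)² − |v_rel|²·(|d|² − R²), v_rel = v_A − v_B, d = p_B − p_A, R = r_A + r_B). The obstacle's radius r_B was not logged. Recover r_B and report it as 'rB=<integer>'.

m = 480
d = (-13, 11);  v_rel = (7, -9),  |v_rel|² = 130
v_rel×d = (7)·(11) − (-9)·(-13) = -40
since m = R²·130 − (-40)²:  R² = (1600 + 480) / 130 = 16
R = √16 = 4  ⇒  r_B = 4 − 3 = 1

rB=1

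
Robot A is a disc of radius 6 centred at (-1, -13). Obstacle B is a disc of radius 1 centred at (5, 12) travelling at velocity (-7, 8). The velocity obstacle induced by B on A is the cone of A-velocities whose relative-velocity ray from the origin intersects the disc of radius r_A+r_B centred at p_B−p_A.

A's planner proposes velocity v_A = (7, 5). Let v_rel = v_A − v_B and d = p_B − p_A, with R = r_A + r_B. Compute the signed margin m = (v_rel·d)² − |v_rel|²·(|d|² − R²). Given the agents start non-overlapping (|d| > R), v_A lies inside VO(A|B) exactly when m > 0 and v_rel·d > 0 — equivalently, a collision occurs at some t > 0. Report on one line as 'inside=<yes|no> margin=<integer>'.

d = (6, 25),  |d|² = 661;  R = 6+1 = 7,  c = 661−7² = 612
v_rel = (14, -3),  |v_rel|² = 205;  v_rel·d = (14)·(6) + (-3)·(25) = 9
205·t² − 18·t + 612 = 0  ⇒  m = 9² − 205·612 = -125379
m = -125379 < 0,  v_rel·d = 9 > 0  ⇒  outside

inside=no margin=-125379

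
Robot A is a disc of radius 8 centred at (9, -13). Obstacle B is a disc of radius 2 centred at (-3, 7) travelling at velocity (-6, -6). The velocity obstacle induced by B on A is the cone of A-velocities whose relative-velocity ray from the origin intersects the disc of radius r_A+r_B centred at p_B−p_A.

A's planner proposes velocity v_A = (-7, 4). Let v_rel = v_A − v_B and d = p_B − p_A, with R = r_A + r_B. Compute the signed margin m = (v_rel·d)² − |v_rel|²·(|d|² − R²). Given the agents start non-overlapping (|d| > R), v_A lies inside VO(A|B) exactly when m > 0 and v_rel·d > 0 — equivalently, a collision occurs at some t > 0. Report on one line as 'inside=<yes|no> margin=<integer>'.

d = (-12, 20),  |d|² = 544;  R = 8+2 = 10,  c = 544−10² = 444
v_rel = (-1, 10),  |v_rel|² = 101;  v_rel·d = (-1)·(-12) + (10)·(20) = 212
101·t² − 424·t + 444 = 0  ⇒  m = 212² − 101·444 = 100
m = 100 > 0,  v_rel·d = 212 > 0  ⇒  inside

inside=yes margin=100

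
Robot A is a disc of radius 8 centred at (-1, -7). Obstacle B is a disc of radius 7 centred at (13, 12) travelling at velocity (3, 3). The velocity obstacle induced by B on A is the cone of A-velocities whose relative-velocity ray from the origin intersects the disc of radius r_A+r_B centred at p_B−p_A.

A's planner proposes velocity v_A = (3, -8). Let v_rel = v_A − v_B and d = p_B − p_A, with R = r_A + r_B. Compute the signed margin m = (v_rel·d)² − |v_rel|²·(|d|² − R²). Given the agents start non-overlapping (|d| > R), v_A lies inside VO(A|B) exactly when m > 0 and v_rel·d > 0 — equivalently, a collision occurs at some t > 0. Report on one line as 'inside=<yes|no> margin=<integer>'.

d = (14, 19),  |d|² = 557;  R = 8+7 = 15,  c = 557−15² = 332
v_rel = (0, -11),  |v_rel|² = 121;  v_rel·d = (0)·(14) + (-11)·(19) = -209
121·t² + 418·t + 332 = 0  ⇒  m = (-209)² − 121·332 = 3509
m = 3509 > 0,  v_rel·d = -209 < 0  ⇒  outside

inside=no margin=3509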